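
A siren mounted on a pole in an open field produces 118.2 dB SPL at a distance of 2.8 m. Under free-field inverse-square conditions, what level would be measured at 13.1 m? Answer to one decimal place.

Inverse-square spreading gives ΔL = −20·log₁₀(d₂/d₁).
ΔL = −20·log₁₀(13.1/2.8) = -13.40 dB, so L₂ = 118.2 + (-13.40) = 104.8 dB SPL.

104.8 dB SPL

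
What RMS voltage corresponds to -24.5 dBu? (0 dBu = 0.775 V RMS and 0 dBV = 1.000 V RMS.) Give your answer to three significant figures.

0.0462 V

V = 0.775 V × 10^(-24.5/20).
= 0.775 × 0.05957 = 0.0462 V.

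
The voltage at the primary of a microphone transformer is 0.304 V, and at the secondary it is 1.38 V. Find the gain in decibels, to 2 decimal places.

13.14 dB

For a voltage ratio, dB = 20·log₁₀(V₂/V₁).
20·log₁₀(1.38/0.304) = 20·log₁₀(4.539) = 13.14 dB.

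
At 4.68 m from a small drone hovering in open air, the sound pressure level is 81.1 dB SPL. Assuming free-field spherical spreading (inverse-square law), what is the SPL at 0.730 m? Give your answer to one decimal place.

For a point source in a free field, ΔL = −20·log₁₀(d₂/d₁).
ΔL = −20·log₁₀(0.730/4.68) = 16.14 dB, so L₂ = 81.1 + (16.14) = 97.2 dB SPL.

97.2 dB SPL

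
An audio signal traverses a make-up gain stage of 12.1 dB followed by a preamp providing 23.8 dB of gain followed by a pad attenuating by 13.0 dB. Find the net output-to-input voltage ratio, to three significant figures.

Net gain = 12.1 + 23.8 + (−13.0) = 22.9 dB.
Voltage ratio = 10^(22.9/20) = 14.0.

14.0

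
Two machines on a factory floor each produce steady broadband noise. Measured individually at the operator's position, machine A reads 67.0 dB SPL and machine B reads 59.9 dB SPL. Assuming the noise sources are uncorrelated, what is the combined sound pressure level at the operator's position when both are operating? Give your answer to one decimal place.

Add the sources as powers (linear), then convert back to dB:
L_total = 10·log₁₀(10^(67.0/10) + 10^(59.9/10)) = 10·log₁₀(5989000) = 67.8 dB SPL.

67.8 dB SPL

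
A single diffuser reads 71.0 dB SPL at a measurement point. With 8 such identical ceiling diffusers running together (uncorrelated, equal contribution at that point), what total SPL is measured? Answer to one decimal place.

80.0 dB SPL

8 equal incoherent sources raise the level by 10·log₁₀(8) = 9.03 dB.
L_total = 71.0 + 9.03 = 80.0 dB SPL.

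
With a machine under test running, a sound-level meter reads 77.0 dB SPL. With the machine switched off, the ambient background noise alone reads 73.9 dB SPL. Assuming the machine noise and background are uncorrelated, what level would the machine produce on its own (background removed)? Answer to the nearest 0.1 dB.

74.1 dB SPL

Subtract intensities: L_src = 10·log₁₀(10^(L_total/10) − 10^(L_bg/10)).
L_src = 10·log₁₀(10^(77.0/10) − 10^(73.9/10)) = 10·log₁₀(25570000) = 74.1 dB SPL.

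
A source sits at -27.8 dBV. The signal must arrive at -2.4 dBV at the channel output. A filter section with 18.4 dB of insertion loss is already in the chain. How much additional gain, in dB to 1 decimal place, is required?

43.8 dB

The required make-up gain is the shortfall in the dB sum.
G = -2.4 − (-27.8) + 18.4 = 43.8 dB.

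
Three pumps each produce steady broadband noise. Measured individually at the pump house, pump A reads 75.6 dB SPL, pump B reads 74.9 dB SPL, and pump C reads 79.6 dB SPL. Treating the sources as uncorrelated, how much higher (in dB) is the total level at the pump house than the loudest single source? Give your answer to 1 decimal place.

2.4 dB

Uncorrelated sources add in intensity (power), not in dB.
L_total = 10·log₁₀(10^(75.6/10) + 10^(74.9/10) + 10^(79.6/10)) = 82.00 dB SPL.
Excess over the loudest (79.6 dB): 82.00 − 79.6 = 2.4 dB.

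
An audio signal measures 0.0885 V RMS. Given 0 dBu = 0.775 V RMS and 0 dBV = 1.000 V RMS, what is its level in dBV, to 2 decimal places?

-21.06 dBV

dBV = 20·log₁₀(V / 1.000 V).
20·log₁₀(0.0885/1.000) = -21.06 dBV.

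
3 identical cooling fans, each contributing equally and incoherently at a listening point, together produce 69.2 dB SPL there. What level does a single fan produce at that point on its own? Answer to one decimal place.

3 equal incoherent sources add 10·log₁₀(3) = 4.77 dB over one source.
L_one = 69.2 − 4.77 = 64.4 dB SPL.

64.4 dB SPL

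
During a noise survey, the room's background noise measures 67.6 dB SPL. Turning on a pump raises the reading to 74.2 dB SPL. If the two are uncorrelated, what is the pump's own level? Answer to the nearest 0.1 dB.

73.1 dB SPL

Remove the background by subtracting linear intensities:
L_src = 10·log₁₀(10^(74.2/10) − 10^(67.6/10)) = 10·log₁₀(20550000) = 73.1 dB SPL.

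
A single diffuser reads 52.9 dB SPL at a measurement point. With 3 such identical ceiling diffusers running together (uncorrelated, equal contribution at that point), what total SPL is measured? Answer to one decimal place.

3 equal incoherent sources raise the level by 10·log₁₀(3) = 4.77 dB.
L_total = 52.9 + 4.77 = 57.7 dB SPL.

57.7 dB SPL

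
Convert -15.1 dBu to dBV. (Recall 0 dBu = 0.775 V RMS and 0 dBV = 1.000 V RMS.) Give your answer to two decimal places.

The offset between the scales is 20·log₁₀(0.775/1.000) = −2.214 dB.
So dBV = -15.1 − 2.214 = -17.31 dBV.

-17.31 dBV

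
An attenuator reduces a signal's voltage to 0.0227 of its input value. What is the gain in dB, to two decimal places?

For a voltage ratio, dB = 20·log₁₀(V₂/V₁).
20·log₁₀(0.0227) = -32.88 dB.

-32.88 dB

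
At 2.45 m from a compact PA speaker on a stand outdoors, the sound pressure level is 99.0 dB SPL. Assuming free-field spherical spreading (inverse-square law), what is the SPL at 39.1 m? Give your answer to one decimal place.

For a point source in a free field, ΔL = −20·log₁₀(d₂/d₁).
ΔL = −20·log₁₀(39.1/2.45) = -24.06 dB, so L₂ = 99.0 + (-24.06) = 74.9 dB SPL.

74.9 dB SPL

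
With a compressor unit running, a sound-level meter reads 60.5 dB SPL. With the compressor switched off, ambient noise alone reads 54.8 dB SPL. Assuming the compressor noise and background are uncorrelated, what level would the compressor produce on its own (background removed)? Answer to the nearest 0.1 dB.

59.1 dB SPL

Subtract intensities: L_src = 10·log₁₀(10^(L_total/10) − 10^(L_bg/10)).
L_src = 10·log₁₀(10^(60.5/10) − 10^(54.8/10)) = 10·log₁₀(820000) = 59.1 dB SPL.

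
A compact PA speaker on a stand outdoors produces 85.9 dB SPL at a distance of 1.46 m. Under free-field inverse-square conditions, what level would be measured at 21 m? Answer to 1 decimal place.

62.7 dB SPL

Free-field point source: level drops by 20·log₁₀ of the distance ratio.
ΔL = −20·log₁₀(21/1.46) = -23.16 dB, so L₂ = 85.9 + (-23.16) = 62.7 dB SPL.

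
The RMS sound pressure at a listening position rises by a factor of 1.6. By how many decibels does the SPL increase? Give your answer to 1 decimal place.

SPL change from a pressure ratio uses the 20·log₁₀ form:
20·log₁₀(1.6) = 4.1 dB.

4.1 dB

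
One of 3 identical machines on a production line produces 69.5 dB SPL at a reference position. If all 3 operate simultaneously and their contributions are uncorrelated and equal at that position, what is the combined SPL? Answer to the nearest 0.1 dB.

74.3 dB SPL

3 equal incoherent sources raise the level by 10·log₁₀(3) = 4.77 dB.
L_total = 69.5 + 4.77 = 74.3 dB SPL.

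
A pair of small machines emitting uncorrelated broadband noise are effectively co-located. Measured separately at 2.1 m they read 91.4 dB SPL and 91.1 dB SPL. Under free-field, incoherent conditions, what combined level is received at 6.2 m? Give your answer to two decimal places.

Combined at 2.1 m: 10·log₁₀(10^(91.4/10)+10^(91.1/10)) = 94.263 dB SPL.
Then apply −20·log₁₀(6.2/2.1) = -9.403 dB → 84.86 dB SPL.

84.86 dB SPL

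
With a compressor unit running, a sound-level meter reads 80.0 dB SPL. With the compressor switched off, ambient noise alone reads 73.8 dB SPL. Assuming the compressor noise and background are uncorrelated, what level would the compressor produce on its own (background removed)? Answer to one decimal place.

78.8 dB SPL

Subtract intensities: L_src = 10·log₁₀(10^(L_total/10) − 10^(L_bg/10)).
L_src = 10·log₁₀(10^(80.0/10) − 10^(73.8/10)) = 10·log₁₀(76010000) = 78.8 dB SPL.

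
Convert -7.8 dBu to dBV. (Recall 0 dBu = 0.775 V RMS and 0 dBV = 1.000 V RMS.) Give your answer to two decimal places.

-10.01 dBV

The offset between the scales is 20·log₁₀(0.775/1.000) = −2.214 dB.
So dBV = -7.8 − 2.214 = -10.01 dBV.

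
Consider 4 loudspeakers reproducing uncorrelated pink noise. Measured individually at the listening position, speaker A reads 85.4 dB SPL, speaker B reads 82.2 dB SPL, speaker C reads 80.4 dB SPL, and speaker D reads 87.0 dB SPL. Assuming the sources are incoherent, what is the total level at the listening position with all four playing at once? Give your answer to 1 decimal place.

90.5 dB SPL

Add the sources as powers (linear), then convert back to dB:
L_total = 10·log₁₀(10^(85.4/10) + 10^(82.2/10) + 10^(80.4/10) + 10^(87.0/10)) = 10·log₁₀(1124000000) = 90.5 dB SPL.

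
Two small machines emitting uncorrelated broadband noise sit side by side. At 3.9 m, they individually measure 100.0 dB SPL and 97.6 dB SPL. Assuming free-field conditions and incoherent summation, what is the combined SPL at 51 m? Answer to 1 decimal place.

Combined at 3.9 m: 10·log₁₀(10^(100.0/10)+10^(97.6/10)) = 101.97 dB SPL.
Then apply −20·log₁₀(51/3.9) = -22.33 dB → 79.6 dB SPL.

79.6 dB SPL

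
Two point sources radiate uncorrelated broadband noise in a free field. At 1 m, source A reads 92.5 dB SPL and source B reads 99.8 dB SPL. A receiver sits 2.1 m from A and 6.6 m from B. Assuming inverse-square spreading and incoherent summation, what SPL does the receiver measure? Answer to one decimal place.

87.9 dB SPL

At the listener: L_A = 92.5 − 20·log₁₀(2.1) = 86.06 dB; L_B = 99.8 − 20·log₁₀(6.6) = 83.41 dB.
Combined: 10·log₁₀(10^(86.06/10)+10^(83.41/10)) = 87.9 dB SPL.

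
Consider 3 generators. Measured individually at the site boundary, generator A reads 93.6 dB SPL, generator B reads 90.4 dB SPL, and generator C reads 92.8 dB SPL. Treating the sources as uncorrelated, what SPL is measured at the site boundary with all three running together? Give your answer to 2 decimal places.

Incoherent sources sum as intensities:
L_total = 10·log₁₀(10^(93.6/10) + 10^(90.4/10) + 10^(92.8/10)) = 10·log₁₀(5293000000) = 97.24 dB SPL.

97.24 dB SPL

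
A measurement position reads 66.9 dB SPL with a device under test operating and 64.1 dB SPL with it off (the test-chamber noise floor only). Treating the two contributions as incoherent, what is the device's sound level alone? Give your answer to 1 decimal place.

Background correction is a power subtraction:
L_src = 10·log₁₀(10^(66.9/10) − 10^(64.1/10)) = 10·log₁₀(2327000) = 63.7 dB SPL.

63.7 dB SPL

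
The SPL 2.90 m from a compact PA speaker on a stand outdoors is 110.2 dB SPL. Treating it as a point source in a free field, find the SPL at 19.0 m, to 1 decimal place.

93.9 dB SPL

Inverse-square spreading gives ΔL = −20·log₁₀(d₂/d₁).
ΔL = −20·log₁₀(19.0/2.90) = -16.33 dB, so L₂ = 110.2 + (-16.33) = 93.9 dB SPL.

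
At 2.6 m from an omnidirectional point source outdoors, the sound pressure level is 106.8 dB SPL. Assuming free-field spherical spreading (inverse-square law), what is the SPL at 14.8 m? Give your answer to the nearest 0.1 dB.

91.7 dB SPL

Inverse-square spreading gives ΔL = −20·log₁₀(d₂/d₁).
ΔL = −20·log₁₀(14.8/2.6) = -15.11 dB, so L₂ = 106.8 + (-15.11) = 91.7 dB SPL.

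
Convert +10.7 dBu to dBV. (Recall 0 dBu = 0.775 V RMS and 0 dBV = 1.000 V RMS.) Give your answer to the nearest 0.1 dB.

The offset between the scales is 20·log₁₀(0.775/1.000) = −2.214 dB.
So dBV = +10.7 − 2.214 = +8.5 dBV.

+8.5 dBV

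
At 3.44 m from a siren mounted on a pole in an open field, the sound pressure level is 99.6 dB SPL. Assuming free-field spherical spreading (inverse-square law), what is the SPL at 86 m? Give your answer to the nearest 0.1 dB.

71.6 dB SPL

For a point source in a free field, ΔL = −20·log₁₀(d₂/d₁).
ΔL = −20·log₁₀(86/3.44) = -27.96 dB, so L₂ = 99.6 + (-27.96) = 71.6 dB SPL.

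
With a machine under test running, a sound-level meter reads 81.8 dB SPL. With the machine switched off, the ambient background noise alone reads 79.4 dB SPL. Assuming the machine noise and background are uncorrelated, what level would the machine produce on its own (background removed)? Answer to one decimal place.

78.1 dB SPL

Remove the background by subtracting linear intensities:
L_src = 10·log₁₀(10^(81.8/10) − 10^(79.4/10)) = 10·log₁₀(64260000) = 78.1 dB SPL.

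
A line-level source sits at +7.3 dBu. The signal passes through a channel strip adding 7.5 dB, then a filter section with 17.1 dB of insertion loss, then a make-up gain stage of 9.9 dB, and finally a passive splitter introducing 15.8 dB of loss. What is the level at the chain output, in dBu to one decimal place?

-8.2 dBu

In dB, series stages simply add:
+7.3 + 7.5 − 17.1 + 9.9 − 15.8 = -8.2 dBu.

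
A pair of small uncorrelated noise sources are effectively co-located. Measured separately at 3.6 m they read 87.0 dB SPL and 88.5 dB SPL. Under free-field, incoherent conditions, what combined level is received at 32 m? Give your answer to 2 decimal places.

71.85 dB SPL

Combined at 3.6 m: 10·log₁₀(10^(87.0/10)+10^(88.5/10)) = 90.825 dB SPL.
Then apply −20·log₁₀(32/3.6) = -18.977 dB → 71.85 dB SPL.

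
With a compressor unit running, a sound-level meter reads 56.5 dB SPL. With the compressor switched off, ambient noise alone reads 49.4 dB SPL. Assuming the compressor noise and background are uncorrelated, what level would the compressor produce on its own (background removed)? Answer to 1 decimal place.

55.6 dB SPL

Remove the background by subtracting linear intensities:
L_src = 10·log₁₀(10^(56.5/10) − 10^(49.4/10)) = 10·log₁₀(359600) = 55.6 dB SPL.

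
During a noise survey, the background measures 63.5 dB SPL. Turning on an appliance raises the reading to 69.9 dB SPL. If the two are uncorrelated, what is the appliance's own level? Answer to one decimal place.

68.8 dB SPL

Remove the background by subtracting linear intensities:
L_src = 10·log₁₀(10^(69.9/10) − 10^(63.5/10)) = 10·log₁₀(7534000) = 68.8 dB SPL.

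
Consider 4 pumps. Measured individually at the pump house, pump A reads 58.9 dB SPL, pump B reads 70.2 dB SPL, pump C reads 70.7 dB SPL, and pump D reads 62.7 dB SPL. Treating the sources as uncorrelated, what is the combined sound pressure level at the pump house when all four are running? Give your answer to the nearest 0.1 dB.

74.0 dB SPL

Add the sources as powers (linear), then convert back to dB:
L_total = 10·log₁₀(10^(58.9/10) + 10^(70.2/10) + 10^(70.7/10) + 10^(62.7/10)) = 10·log₁₀(24860000) = 74.0 dB SPL.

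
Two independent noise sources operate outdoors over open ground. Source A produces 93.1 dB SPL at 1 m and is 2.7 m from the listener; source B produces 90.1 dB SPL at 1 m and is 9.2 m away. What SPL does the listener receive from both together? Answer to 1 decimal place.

At the listener: L_A = 93.1 − 20·log₁₀(2.7) = 84.47 dB; L_B = 90.1 − 20·log₁₀(9.2) = 70.82 dB.
Combined: 10·log₁₀(10^(84.47/10)+10^(70.82/10)) = 84.7 dB SPL.

84.7 dB SPL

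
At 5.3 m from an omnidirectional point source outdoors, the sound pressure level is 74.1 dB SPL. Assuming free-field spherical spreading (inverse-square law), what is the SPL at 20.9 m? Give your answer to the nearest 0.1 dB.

For a point source in a free field, ΔL = −20·log₁₀(d₂/d₁).
ΔL = −20·log₁₀(20.9/5.3) = -11.92 dB, so L₂ = 74.1 + (-11.92) = 62.2 dB SPL.

62.2 dB SPL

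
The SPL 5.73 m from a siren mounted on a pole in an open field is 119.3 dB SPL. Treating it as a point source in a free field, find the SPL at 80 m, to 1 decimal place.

96.4 dB SPL

Inverse-square spreading gives ΔL = −20·log₁₀(d₂/d₁).
ΔL = −20·log₁₀(80/5.73) = -22.90 dB, so L₂ = 119.3 + (-22.90) = 96.4 dB SPL.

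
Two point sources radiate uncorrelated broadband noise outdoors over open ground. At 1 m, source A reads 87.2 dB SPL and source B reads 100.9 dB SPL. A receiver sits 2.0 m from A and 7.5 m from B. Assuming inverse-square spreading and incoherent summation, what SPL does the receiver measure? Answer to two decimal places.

At the listener: L_A = 87.2 − 20·log₁₀(2.0) = 81.179 dB; L_B = 100.9 − 20·log₁₀(7.5) = 83.399 dB.
Combined: 10·log₁₀(10^(81.179/10)+10^(83.399/10)) = 85.44 dB SPL.

85.44 dB SPL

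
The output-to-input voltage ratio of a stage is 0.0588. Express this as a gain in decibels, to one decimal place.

For a voltage ratio, dB = 20·log₁₀(V₂/V₁).
20·log₁₀(0.0588) = -24.6 dB.

-24.6 dB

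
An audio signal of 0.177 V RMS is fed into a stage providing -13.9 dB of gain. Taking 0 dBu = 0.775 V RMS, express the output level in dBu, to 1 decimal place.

-26.7 dBu

Input level: 20·log₁₀(0.177/0.775) = -12.83 dBu.
Output: -12.83 − 13.9 = -26.7 dBu.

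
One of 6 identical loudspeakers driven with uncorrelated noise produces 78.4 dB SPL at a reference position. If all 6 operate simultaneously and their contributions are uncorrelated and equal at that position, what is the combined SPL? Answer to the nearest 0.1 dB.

86.2 dB SPL

6 equal incoherent sources raise the level by 10·log₁₀(6) = 7.78 dB.
L_total = 78.4 + 7.78 = 86.2 dB SPL.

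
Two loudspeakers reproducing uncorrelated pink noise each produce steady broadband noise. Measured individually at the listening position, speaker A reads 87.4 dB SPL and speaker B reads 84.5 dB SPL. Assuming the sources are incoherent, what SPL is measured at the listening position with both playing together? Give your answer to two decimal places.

89.20 dB SPL

Incoherent sources sum as intensities:
L_total = 10·log₁₀(10^(87.4/10) + 10^(84.5/10)) = 10·log₁₀(831400000) = 89.20 dB SPL.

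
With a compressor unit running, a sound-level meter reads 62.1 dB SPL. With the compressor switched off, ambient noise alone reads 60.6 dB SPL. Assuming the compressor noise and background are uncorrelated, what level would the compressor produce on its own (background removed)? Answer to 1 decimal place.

56.8 dB SPL

Subtract intensities: L_src = 10·log₁₀(10^(L_total/10) − 10^(L_bg/10)).
L_src = 10·log₁₀(10^(62.1/10) − 10^(60.6/10)) = 10·log₁₀(473700) = 56.8 dB SPL.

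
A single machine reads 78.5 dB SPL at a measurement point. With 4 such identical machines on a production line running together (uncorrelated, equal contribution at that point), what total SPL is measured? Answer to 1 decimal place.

84.5 dB SPL

4 equal incoherent sources raise the level by 10·log₁₀(4) = 6.02 dB.
L_total = 78.5 + 6.02 = 84.5 dB SPL.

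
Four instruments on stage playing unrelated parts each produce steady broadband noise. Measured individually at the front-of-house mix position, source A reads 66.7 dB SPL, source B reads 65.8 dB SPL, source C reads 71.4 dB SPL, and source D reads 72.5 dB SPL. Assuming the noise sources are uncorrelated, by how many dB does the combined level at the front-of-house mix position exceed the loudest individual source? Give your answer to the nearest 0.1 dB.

Uncorrelated sources add in intensity (power), not in dB.
L_total = 10·log₁₀(10^(66.7/10) + 10^(65.8/10) + 10^(71.4/10) + 10^(72.5/10)) = 76.03 dB SPL.
Excess over the loudest (72.5 dB): 76.03 − 72.5 = 3.5 dB.

3.5 dB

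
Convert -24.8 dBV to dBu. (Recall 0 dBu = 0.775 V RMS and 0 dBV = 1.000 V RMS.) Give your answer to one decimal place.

-22.6 dBu

The offset between the scales is 20·log₁₀(0.775/1.000) = −2.214 dB.
So dBu = -24.8 + 2.214 = -22.6 dBu.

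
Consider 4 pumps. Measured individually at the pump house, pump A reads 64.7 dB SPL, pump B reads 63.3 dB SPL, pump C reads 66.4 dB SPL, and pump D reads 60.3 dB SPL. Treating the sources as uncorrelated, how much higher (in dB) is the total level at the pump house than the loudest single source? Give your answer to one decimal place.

3.8 dB

Incoherent sources sum as intensities:
L_total = 10·log₁₀(10^(64.7/10) + 10^(63.3/10) + 10^(66.4/10) + 10^(60.3/10)) = 70.22 dB SPL.
Excess over the loudest (66.4 dB): 70.22 − 66.4 = 3.8 dB.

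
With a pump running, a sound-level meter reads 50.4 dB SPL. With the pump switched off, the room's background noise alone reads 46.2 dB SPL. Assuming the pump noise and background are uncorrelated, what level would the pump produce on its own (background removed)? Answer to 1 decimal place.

48.3 dB SPL

Background correction is a power subtraction:
L_src = 10·log₁₀(10^(50.4/10) − 10^(46.2/10)) = 10·log₁₀(67960) = 48.3 dB SPL.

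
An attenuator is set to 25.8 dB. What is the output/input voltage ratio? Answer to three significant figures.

0.0513

Voltage ratio = 10^(dB/20).
10^(-25.8/20) = 10^(-1.290) = 0.0513.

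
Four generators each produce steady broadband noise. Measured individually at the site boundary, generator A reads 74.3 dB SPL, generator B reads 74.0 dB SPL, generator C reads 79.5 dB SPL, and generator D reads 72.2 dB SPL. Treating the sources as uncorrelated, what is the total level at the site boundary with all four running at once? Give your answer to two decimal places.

Add the sources as powers (linear), then convert back to dB:
L_total = 10·log₁₀(10^(74.3/10) + 10^(74.0/10) + 10^(79.5/10) + 10^(72.2/10)) = 10·log₁₀(157800000) = 81.98 dB SPL.

81.98 dB SPL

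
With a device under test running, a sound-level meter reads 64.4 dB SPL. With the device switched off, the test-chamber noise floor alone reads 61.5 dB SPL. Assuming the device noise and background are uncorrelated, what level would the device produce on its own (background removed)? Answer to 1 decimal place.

61.3 dB SPL

Subtract intensities: L_src = 10·log₁₀(10^(L_total/10) − 10^(L_bg/10)).
L_src = 10·log₁₀(10^(64.4/10) − 10^(61.5/10)) = 10·log₁₀(1342000) = 61.3 dB SPL.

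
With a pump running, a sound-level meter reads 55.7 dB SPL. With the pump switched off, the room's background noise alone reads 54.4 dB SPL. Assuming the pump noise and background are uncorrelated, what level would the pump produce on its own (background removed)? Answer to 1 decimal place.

Background correction is a power subtraction:
L_src = 10·log₁₀(10^(55.7/10) − 10^(54.4/10)) = 10·log₁₀(96110) = 49.8 dB SPL.

49.8 dB SPL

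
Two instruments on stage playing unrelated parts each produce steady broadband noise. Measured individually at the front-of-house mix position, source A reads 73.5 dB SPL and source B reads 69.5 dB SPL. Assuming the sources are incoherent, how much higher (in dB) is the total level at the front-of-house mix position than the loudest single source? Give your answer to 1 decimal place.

Uncorrelated sources add in intensity (power), not in dB.
L_total = 10·log₁₀(10^(73.5/10) + 10^(69.5/10)) = 74.96 dB SPL.
Excess over the loudest (73.5 dB): 74.96 − 73.5 = 1.5 dB.

1.5 dB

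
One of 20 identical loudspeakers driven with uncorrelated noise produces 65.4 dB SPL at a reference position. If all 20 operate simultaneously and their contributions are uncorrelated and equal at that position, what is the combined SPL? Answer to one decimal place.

20 equal incoherent sources raise the level by 10·log₁₀(20) = 13.01 dB.
L_total = 65.4 + 13.01 = 78.4 dB SPL.

78.4 dB SPL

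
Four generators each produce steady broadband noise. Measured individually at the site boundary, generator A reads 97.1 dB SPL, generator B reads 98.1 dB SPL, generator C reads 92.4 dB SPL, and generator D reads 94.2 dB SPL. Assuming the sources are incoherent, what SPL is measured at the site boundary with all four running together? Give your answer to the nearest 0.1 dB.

102.0 dB SPL

Add the sources as powers (linear), then convert back to dB:
L_total = 10·log₁₀(10^(97.1/10) + 10^(98.1/10) + 10^(92.4/10) + 10^(94.2/10)) = 10·log₁₀(15953000000) = 102.0 dB SPL.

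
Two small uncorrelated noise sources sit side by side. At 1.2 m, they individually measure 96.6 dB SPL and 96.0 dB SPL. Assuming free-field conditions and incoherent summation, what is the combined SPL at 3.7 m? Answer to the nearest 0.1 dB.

89.5 dB SPL

Combined at 1.2 m: 10·log₁₀(10^(96.6/10)+10^(96.0/10)) = 99.32 dB SPL.
Then apply −20·log₁₀(3.7/1.2) = -9.78 dB → 89.5 dB SPL.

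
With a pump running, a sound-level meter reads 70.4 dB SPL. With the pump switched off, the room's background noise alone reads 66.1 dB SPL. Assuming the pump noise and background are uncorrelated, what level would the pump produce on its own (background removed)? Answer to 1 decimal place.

Subtract intensities: L_src = 10·log₁₀(10^(L_total/10) − 10^(L_bg/10)).
L_src = 10·log₁₀(10^(70.4/10) − 10^(66.1/10)) = 10·log₁₀(6891000) = 68.4 dB SPL.

68.4 dB SPL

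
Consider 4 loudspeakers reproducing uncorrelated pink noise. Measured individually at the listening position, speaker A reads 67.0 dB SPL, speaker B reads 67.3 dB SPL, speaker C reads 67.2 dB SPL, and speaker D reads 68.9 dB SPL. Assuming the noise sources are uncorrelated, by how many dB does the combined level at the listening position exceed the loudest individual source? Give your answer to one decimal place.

Incoherent sources sum as intensities:
L_total = 10·log₁₀(10^(67.0/10) + 10^(67.3/10) + 10^(67.2/10) + 10^(68.9/10)) = 73.69 dB SPL.
Excess over the loudest (68.9 dB): 73.69 − 68.9 = 4.8 dB.

4.8 dB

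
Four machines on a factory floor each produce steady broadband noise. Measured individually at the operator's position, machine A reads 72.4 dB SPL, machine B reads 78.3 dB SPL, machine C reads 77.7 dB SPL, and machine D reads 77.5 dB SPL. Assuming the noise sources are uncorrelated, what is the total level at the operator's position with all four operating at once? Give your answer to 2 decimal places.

Uncorrelated sources add in intensity (power), not in dB.
L_total = 10·log₁₀(10^(72.4/10) + 10^(78.3/10) + 10^(77.7/10) + 10^(77.5/10)) = 10·log₁₀(200100000) = 83.01 dB SPL.

83.01 dB SPL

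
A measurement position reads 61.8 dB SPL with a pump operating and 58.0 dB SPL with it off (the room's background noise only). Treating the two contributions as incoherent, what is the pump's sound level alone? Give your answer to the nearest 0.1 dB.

Remove the background by subtracting linear intensities:
L_src = 10·log₁₀(10^(61.8/10) − 10^(58.0/10)) = 10·log₁₀(882600) = 59.5 dB SPL.

59.5 dB SPL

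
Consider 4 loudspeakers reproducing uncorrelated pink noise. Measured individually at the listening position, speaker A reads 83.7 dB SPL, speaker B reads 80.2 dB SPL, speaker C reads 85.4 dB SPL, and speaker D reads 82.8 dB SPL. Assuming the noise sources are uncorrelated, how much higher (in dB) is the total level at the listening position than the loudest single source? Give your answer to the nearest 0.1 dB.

Incoherent sources sum as intensities:
L_total = 10·log₁₀(10^(83.7/10) + 10^(80.2/10) + 10^(85.4/10) + 10^(82.8/10)) = 89.43 dB SPL.
Excess over the loudest (85.4 dB): 89.43 − 85.4 = 4.0 dB.

4.0 dB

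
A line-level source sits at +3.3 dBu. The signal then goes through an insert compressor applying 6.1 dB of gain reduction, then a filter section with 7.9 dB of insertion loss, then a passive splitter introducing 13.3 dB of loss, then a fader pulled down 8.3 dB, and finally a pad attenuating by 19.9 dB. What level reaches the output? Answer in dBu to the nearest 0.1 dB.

In dB, series stages simply add:
+3.3 − 6.1 − 7.9 − 13.3 − 8.3 − 19.9 = -52.2 dBu.

-52.2 dBu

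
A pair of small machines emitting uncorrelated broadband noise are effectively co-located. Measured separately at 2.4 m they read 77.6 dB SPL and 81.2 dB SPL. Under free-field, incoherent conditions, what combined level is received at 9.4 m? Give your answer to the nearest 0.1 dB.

Combined at 2.4 m: 10·log₁₀(10^(77.6/10)+10^(81.2/10)) = 82.77 dB SPL.
Then apply −20·log₁₀(9.4/2.4) = -11.86 dB → 70.9 dB SPL.

70.9 dB SPL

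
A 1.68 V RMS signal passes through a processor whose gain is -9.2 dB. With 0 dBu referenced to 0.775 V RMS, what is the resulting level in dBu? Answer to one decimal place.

Input level: 20·log₁₀(1.68/0.775) = 6.72 dBu.
Output: 6.72 − 9.2 = -2.5 dBu.

-2.5 dBu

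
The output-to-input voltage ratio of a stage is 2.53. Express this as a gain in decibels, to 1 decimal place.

For a voltage ratio, dB = 20·log₁₀(V₂/V₁).
20·log₁₀(2.53) = 8.1 dB.

8.1 dB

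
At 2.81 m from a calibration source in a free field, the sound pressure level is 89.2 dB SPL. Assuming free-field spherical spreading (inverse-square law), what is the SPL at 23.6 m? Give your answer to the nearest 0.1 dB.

Inverse-square spreading gives ΔL = −20·log₁₀(d₂/d₁).
ΔL = −20·log₁₀(23.6/2.81) = -18.48 dB, so L₂ = 89.2 + (-18.48) = 70.7 dB SPL.

70.7 dB SPL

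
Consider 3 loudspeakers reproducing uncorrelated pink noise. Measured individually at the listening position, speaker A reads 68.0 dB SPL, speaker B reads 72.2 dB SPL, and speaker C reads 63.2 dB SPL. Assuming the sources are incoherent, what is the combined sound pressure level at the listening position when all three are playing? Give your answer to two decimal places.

Add the sources as powers (linear), then convert back to dB:
L_total = 10·log₁₀(10^(68.0/10) + 10^(72.2/10) + 10^(63.2/10)) = 10·log₁₀(24990000) = 73.98 dB SPL.

73.98 dB SPL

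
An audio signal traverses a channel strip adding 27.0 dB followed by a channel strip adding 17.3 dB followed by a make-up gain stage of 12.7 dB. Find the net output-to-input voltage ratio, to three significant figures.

708

Net gain = 27.0 + 17.3 + 12.7 = 57.0 dB.
Voltage ratio = 10^(57.0/20) = 708.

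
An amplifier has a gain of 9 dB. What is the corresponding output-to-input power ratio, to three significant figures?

Power ratio = 10^(dB/10).
10^(9/10) = 10^(0.9000) = 7.94.

7.94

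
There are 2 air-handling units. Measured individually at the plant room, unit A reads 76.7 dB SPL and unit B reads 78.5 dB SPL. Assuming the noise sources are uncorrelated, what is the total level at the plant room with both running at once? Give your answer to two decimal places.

Incoherent sources sum as intensities:
L_total = 10·log₁₀(10^(76.7/10) + 10^(78.5/10)) = 10·log₁₀(117600000) = 80.70 dB SPL.

80.70 dB SPL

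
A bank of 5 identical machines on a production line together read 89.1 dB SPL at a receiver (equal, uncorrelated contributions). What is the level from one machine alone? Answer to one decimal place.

82.1 dB SPL

5 equal incoherent sources add 10·log₁₀(5) = 6.99 dB over one source.
L_one = 89.1 − 6.99 = 82.1 dB SPL.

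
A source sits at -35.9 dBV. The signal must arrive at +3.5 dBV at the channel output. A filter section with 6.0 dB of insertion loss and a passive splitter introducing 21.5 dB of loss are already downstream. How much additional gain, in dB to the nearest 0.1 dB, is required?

The required make-up gain is the shortfall in the dB sum.
G = +3.5 − (-35.9) + 6.0 + 21.5 = 66.9 dB.

66.9 dB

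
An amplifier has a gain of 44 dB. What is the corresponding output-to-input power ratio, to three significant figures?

25100

Power ratio = 10^(dB/10).
10^(44/10) = 10^(4.400) = 25100.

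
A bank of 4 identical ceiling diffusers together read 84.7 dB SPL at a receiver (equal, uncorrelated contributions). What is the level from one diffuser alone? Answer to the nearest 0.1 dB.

4 equal incoherent sources add 10·log₁₀(4) = 6.02 dB over one source.
L_one = 84.7 − 6.02 = 78.7 dB SPL.

78.7 dB SPL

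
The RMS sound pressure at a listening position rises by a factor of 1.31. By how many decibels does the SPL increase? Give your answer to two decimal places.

2.35 dB

SPL change from a pressure ratio uses the 20·log₁₀ form:
20·log₁₀(1.31) = 2.35 dB.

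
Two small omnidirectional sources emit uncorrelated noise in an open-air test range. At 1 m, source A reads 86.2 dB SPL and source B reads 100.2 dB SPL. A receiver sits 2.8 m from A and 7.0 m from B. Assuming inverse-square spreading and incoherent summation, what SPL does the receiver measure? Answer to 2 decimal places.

84.26 dB SPL

At the listener: L_A = 86.2 − 20·log₁₀(2.8) = 77.257 dB; L_B = 100.2 − 20·log₁₀(7.0) = 83.298 dB.
Combined: 10·log₁₀(10^(77.257/10)+10^(83.298/10)) = 84.26 dB SPL.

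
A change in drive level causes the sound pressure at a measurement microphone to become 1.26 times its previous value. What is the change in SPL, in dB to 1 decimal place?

2.0 dB

Sound pressure is an amplitude quantity: ΔL = 20·log₁₀(p₂/p₁).
20·log₁₀(1.26) = 2.0 dB.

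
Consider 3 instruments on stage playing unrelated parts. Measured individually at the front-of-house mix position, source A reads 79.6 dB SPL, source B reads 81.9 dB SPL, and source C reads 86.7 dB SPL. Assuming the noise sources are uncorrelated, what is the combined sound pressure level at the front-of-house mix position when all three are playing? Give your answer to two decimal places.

88.54 dB SPL

Uncorrelated sources add in intensity (power), not in dB.
L_total = 10·log₁₀(10^(79.6/10) + 10^(81.9/10) + 10^(86.7/10)) = 10·log₁₀(713800000) = 88.54 dB SPL.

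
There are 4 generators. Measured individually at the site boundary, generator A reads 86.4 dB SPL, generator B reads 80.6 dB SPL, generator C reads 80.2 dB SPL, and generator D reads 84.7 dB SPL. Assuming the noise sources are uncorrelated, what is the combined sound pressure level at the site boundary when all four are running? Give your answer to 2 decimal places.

Uncorrelated sources add in intensity (power), not in dB.
L_total = 10·log₁₀(10^(86.4/10) + 10^(80.6/10) + 10^(80.2/10) + 10^(84.7/10)) = 10·log₁₀(951200000) = 89.78 dB SPL.

89.78 dB SPL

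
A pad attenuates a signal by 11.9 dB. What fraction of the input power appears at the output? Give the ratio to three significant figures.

Power ratio = 10^(dB/10).
10^(-11.9/10) = 10^(-1.190) = 0.0646.

0.0646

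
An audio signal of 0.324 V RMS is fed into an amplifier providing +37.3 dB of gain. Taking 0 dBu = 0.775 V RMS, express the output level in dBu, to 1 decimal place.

Input level: 20·log₁₀(0.324/0.775) = -7.58 dBu.
Output: -7.58 + 37.3 = +29.7 dBu.

+29.7 dBu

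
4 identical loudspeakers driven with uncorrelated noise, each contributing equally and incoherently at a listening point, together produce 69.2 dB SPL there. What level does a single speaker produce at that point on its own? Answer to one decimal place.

63.2 dB SPL

4 equal incoherent sources add 10·log₁₀(4) = 6.02 dB over one source.
L_one = 69.2 − 6.02 = 63.2 dB SPL.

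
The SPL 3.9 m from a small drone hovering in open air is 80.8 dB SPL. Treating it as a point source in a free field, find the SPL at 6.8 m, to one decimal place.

76.0 dB SPL

Inverse-square spreading gives ΔL = −20·log₁₀(d₂/d₁).
ΔL = −20·log₁₀(6.8/3.9) = -4.83 dB, so L₂ = 80.8 + (-4.83) = 76.0 dB SPL.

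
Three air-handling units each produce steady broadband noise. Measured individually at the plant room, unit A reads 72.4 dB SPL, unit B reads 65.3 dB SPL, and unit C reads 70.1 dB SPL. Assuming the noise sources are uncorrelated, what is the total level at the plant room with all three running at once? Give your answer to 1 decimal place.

74.9 dB SPL

Uncorrelated sources add in intensity (power), not in dB.
L_total = 10·log₁₀(10^(72.4/10) + 10^(65.3/10) + 10^(70.1/10)) = 10·log₁₀(31000000) = 74.9 dB SPL.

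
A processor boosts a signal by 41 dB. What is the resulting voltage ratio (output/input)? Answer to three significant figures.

Voltage ratio = 10^(dB/20).
10^(41/20) = 10^(2.050) = 112.

112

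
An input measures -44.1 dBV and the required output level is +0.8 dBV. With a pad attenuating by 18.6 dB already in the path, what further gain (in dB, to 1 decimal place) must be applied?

63.5 dB

The required make-up gain is the shortfall in the dB sum.
G = +0.8 − (-44.1) + 18.6 = 63.5 dB.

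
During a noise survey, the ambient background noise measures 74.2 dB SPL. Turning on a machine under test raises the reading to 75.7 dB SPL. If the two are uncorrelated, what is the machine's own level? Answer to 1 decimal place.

Subtract intensities: L_src = 10·log₁₀(10^(L_total/10) − 10^(L_bg/10)).
L_src = 10·log₁₀(10^(75.7/10) − 10^(74.2/10)) = 10·log₁₀(10850000) = 70.4 dB SPL.

70.4 dB SPL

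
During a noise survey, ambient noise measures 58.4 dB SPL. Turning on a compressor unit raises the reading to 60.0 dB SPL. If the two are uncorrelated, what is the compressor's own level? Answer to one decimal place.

54.9 dB SPL

Remove the background by subtracting linear intensities:
L_src = 10·log₁₀(10^(60.0/10) − 10^(58.4/10)) = 10·log₁₀(308200) = 54.9 dB SPL.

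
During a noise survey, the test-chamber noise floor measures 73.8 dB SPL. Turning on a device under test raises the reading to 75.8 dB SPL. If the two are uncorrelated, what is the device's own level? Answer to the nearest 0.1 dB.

71.5 dB SPL

Subtract intensities: L_src = 10·log₁₀(10^(L_total/10) − 10^(L_bg/10)).
L_src = 10·log₁₀(10^(75.8/10) − 10^(73.8/10)) = 10·log₁₀(14030000) = 71.5 dB SPL.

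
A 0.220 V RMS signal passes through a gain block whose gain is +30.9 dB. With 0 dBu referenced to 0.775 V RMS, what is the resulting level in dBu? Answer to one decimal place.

+20.0 dBu

Input level: 20·log₁₀(0.220/0.775) = -10.94 dBu.
Output: -10.94 + 30.9 = +20.0 dBu.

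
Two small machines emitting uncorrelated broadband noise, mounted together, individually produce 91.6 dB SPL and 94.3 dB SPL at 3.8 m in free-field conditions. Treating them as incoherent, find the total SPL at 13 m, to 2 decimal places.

85.48 dB SPL

Combined at 3.8 m: 10·log₁₀(10^(91.6/10)+10^(94.3/10)) = 96.167 dB SPL.
Then apply −20·log₁₀(13/3.8) = -10.683 dB → 85.48 dB SPL.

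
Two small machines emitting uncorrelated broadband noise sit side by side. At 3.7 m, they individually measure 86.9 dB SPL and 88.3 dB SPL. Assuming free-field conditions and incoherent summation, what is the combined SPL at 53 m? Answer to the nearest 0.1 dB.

67.5 dB SPL

Combined at 3.7 m: 10·log₁₀(10^(86.9/10)+10^(88.3/10)) = 90.67 dB SPL.
Then apply −20·log₁₀(53/3.7) = -23.12 dB → 67.5 dB SPL.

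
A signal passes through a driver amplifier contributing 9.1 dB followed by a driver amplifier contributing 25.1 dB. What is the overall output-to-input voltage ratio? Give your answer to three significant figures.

51.3

Net gain = 9.1 + 25.1 = 34.2 dB.
Voltage ratio = 10^(34.2/20) = 51.3.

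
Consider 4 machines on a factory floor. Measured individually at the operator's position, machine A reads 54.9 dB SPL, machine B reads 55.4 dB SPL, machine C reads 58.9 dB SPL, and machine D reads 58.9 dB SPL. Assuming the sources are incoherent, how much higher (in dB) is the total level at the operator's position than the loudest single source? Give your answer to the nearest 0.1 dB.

4.5 dB

Uncorrelated sources add in intensity (power), not in dB.
L_total = 10·log₁₀(10^(54.9/10) + 10^(55.4/10) + 10^(58.9/10) + 10^(58.9/10)) = 63.44 dB SPL.
Excess over the loudest (58.9 dB): 63.44 − 58.9 = 4.5 dB.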